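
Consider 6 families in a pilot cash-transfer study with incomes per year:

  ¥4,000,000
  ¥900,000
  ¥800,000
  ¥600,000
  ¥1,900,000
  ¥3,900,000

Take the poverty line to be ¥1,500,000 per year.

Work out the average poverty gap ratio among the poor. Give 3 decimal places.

0.489

Incomes under z: ¥600,000, ¥800,000, ¥900,000 (q = 3 of N = 6).
Relative gaps: 0.6000, 0.4667, 0.4000; sum = 1.466667.
I averages over the q = 3 poor units only: 1.466667 / 3 = 0.489.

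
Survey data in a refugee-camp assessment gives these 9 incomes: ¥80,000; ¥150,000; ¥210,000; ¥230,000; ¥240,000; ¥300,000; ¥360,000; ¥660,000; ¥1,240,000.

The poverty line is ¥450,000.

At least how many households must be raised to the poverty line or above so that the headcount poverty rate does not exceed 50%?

3

7 of the 9 households are poor, so H = 7/9 = 0.778.
A headcount ratio of at most 50% allows at most ⌊0.50 × 9⌋ = 4 poor households.
So at least 7 − 4 = 3 must be lifted.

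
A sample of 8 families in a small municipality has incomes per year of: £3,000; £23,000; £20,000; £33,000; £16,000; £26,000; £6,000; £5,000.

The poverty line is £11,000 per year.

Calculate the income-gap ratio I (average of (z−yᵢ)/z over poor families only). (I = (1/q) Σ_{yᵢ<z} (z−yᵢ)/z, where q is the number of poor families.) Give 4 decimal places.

Below the line: £3,000, £5,000, £6,000 (q = 3 of N = 8).
Relative gaps: 0.7273, 0.5455, 0.4545; sum = 1.727273.
I averages over the q = 3 poor units only: 1.727273 / 3 = 0.5758.

0.5758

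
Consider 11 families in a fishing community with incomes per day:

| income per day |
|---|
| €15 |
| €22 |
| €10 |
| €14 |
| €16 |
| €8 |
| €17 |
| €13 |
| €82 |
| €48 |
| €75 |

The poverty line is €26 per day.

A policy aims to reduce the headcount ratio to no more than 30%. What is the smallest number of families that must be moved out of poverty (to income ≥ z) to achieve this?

8 of the 11 families are poor, so H = 8/11 = 0.727.
A headcount ratio of at most 30% allows at most ⌊0.30 × 11⌋ = 3 poor families.
So at least 8 − 3 = 5 must be lifted.

5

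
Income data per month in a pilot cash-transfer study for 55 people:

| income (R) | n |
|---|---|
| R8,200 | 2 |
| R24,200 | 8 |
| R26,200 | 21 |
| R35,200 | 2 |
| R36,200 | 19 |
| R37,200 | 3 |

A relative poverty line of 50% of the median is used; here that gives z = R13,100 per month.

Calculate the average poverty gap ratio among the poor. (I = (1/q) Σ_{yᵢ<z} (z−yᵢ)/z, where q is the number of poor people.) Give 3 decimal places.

Below the line: 2×R8,200 (q = 2 of N = 55).
Relative gaps: 0.3740 (×2); sum = 0.748092.
The income-gap ratio divides by q (the poor only): 0.748092 / 2 = 0.374.

0.374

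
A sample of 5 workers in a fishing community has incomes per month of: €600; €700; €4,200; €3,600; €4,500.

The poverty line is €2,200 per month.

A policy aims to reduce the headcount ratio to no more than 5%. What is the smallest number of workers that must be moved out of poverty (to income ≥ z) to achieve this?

2 of the 5 workers are poor, so H = 2/5 = 0.400.
A headcount ratio of at most 5% allows at most ⌊0.05 × 5⌋ = 0 poor workers.
So at least 2 − 0 = 2 must be lifted.

2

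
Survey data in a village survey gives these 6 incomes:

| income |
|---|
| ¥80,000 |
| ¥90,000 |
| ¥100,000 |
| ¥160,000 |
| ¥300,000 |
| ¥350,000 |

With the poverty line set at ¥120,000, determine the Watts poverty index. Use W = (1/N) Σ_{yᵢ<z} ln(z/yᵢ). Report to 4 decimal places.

Incomes under z: ¥80,000, ¥90,000, ¥100,000 (q = 3 of N = 6).
Log shortfalls: ln(120000/80000) = 0.4055; ln(120000/90000) = 0.2877; ln(120000/100000) = 0.1823.
W = 0.875469 / 6 = 0.1459.

0.1459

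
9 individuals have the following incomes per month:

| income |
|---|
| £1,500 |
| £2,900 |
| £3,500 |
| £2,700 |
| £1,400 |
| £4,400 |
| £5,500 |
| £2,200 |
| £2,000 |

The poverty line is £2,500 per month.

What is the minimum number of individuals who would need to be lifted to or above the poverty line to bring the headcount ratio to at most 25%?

Currently q = 4 of N = 9 are below the line (H = 0.444).
A headcount ratio of at most 25% allows at most ⌊0.25 × 9⌋ = 2 poor individuals.
So at least 4 − 2 = 2 must be lifted.

2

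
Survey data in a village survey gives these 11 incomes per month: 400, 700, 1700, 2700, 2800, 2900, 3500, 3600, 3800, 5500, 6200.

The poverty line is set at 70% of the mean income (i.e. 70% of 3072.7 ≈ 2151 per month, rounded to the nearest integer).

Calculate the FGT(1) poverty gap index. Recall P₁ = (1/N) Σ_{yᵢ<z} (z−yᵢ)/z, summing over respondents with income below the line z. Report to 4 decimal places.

0.1544

Incomes under z: 400, 700, 1700 (q = 3 of N = 11).
Gap ratios (z−y)/z: (2151−400)/2151 = 0.8140; (2151−700)/2151 = 0.6746; (2151−1700)/2151 = 0.2097.
Σ = 1.698280. Dividing by the full population N = 11 gives P₁ = 0.1544.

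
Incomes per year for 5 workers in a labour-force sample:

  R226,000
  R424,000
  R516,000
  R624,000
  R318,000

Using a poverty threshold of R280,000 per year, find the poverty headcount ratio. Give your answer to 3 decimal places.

0.200

1 of the 5 workers have income below R280,000.
H = 1/5 = 0.200.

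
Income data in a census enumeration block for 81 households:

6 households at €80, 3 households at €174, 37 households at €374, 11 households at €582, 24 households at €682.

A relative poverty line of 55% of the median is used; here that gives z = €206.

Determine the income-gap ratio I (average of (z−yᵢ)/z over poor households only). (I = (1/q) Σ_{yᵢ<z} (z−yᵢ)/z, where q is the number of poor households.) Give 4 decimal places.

0.4595

Below the line: 6×€80, 3×€174 (q = 9 of N = 81).
Shortfall ratios (z−y)/z: 0.6117 (×6), 0.1553 (×3); sum = 4.135922.
The income-gap ratio divides by q (the poor only): 4.135922 / 9 = 0.4595.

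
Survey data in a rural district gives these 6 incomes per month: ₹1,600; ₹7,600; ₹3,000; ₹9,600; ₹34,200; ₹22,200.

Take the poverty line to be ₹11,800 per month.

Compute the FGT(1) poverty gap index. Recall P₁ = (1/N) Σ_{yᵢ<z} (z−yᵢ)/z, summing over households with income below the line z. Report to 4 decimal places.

Below the line: ₹1,600, ₹3,000, ₹7,600, ₹9,600 (q = 4 of N = 6).
Relative gaps: (11800−1600)/11800 = 0.8644; (11800−3000)/11800 = 0.7458; (11800−7600)/11800 = 0.3559; (11800−9600)/11800 = 0.1864.
Sum of shortfalls = 2.152542; P₁ averages over all N: 2.152542 / 6 = 0.3588.

0.3588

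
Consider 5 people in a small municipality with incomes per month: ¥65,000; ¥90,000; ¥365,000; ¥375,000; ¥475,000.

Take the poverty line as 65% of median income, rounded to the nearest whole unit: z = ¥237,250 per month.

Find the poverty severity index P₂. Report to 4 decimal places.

0.1825

Below z: ¥65,000, ¥90,000 (q = 2 of N = 5).
Normalized shortfalls: (237250−65000)/237250 = 0.7260; (237250−90000)/237250 = 0.6207.
Squared: 0.5271; 0.3852.
Sum = 0.912326; P₂ = 0.912326 / 5 = 0.1825.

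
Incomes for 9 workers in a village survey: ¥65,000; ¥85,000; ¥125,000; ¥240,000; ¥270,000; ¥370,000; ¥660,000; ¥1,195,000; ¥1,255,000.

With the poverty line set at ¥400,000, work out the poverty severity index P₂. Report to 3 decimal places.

0.229

Incomes under z: ¥65,000, ¥85,000, ¥125,000, ¥240,000, ¥270,000, ¥370,000 (q = 6 of N = 9).
Gap ratios (z−y)/z: (400000−65000)/400000 = 0.8375; (400000−85000)/400000 = 0.7875; (400000−125000)/400000 = 0.6875; (400000−240000)/400000 = 0.4000; (400000−270000)/400000 = 0.3250; (400000−370000)/400000 = 0.0750.
Squared: 0.7014; 0.6202; 0.4727; 0.1600; 0.1056; 0.0056.
Sum = 2.065469; P₂ = 2.065469 / 9 = 0.229.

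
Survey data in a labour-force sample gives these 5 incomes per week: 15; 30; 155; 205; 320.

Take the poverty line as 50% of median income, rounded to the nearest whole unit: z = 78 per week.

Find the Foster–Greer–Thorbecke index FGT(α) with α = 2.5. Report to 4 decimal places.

0.1767

Poor units: 15, 30 (q = 2 of N = 5).
Shortfall ratios: (78−15)/78 = 0.8077; (78−30)/78 = 0.6154.
Raised to α = 2.5: 0.58629; 0.29708.
Sum = 0.883369; FGT(2.5) = 0.883369 / 5 = 0.1767.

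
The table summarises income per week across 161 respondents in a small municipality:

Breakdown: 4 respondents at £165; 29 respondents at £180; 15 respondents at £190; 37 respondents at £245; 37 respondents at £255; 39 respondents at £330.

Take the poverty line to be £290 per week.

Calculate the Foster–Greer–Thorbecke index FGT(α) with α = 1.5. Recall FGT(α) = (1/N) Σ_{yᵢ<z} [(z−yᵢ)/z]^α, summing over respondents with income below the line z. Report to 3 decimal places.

Below z: 4×£165, 29×£180, 15×£190, 37×£245, 37×£255 (q = 122 of N = 161).
Shortfall ratios: (290−165)/290 = 0.4310 (×4); (290−180)/290 = 0.3793 (×29); (290−190)/290 = 0.3448 (×15); (290−245)/290 = 0.1552 (×37); (290−255)/290 = 0.1207 (×37).
Raised to α = 1.5: 0.28299 (×4); 0.23361 (×29); 0.20249 (×15); 0.06113 (×37); 0.04193 (×37).
Sum = 14.756977; FGT(1.5) = 14.756977 / 161 = 0.092.

0.092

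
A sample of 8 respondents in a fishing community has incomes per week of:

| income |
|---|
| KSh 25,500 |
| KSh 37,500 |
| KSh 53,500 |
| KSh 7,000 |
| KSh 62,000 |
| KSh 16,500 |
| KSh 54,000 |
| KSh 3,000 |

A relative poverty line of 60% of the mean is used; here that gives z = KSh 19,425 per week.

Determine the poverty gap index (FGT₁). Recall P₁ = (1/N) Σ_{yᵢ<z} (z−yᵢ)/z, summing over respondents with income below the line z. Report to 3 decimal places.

0.204

Below z: KSh 3,000, KSh 7,000, KSh 16,500 (q = 3 of N = 8).
Normalized shortfalls: (19425−3000)/19425 = 0.8456; (19425−7000)/19425 = 0.6396; (19425−16500)/19425 = 0.1506.
Sum of shortfalls = 1.635779; P₁ averages over all N: 1.635779 / 8 = 0.204.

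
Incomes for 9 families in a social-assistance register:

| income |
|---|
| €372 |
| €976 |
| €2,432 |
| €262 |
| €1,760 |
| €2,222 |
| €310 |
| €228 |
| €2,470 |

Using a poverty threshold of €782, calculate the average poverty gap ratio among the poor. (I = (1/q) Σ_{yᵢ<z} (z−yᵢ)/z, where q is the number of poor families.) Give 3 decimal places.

0.625

Below z: €228, €262, €310, €372 (q = 4 of N = 9).
Relative gaps: 0.7084, 0.6650, 0.6036, 0.5243; sum = 2.501279.
I averages over the q = 4 poor units only: 2.501279 / 4 = 0.625.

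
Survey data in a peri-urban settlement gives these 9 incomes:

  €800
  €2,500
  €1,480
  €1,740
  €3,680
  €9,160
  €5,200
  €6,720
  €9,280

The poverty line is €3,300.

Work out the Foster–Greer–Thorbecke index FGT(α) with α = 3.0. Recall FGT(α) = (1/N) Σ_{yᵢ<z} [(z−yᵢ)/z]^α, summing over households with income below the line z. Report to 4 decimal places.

Below the line: €800, €1,480, €1,740, €2,500 (q = 4 of N = 9).
Shortfall ratios: (3300−800)/3300 = 0.7576; (3300−1480)/3300 = 0.5515; (3300−1740)/3300 = 0.4727; (3300−2500)/3300 = 0.2424.
Raised to α = 3.0: 0.43479; 0.16775; 0.10564; 0.01425.
Sum = 0.722430; FGT(3.0) = 0.722430 / 9 = 0.0803.

0.0803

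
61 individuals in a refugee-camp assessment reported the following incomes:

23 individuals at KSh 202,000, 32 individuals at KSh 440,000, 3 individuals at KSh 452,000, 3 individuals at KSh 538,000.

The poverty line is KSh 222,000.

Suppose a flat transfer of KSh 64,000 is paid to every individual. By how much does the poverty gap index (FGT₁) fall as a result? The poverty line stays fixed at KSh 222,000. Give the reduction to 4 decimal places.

Before: below the line — 23×KSh 202,000; poverty gap index (FGT₁) = 0.033968.
After the KSh 64,000 transfer: below the line — none; poverty gap index (FGT₁) = 0.000000.
Reduction = 0.033968 − 0.000000 = 0.0340.

0.0340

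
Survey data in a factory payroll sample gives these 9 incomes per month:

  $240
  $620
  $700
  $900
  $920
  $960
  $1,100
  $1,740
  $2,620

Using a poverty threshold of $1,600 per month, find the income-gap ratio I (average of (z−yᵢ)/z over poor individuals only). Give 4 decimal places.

Below z: $240, $620, $700, $900, $920, $960, $1,100 (q = 7 of N = 9).
Relative gaps: 0.8500, 0.6125, 0.5625, 0.4375, 0.4250, 0.4000, 0.3125; sum = 3.600000.
I averages over the q = 7 poor units only: 3.600000 / 7 = 0.5143.

0.5143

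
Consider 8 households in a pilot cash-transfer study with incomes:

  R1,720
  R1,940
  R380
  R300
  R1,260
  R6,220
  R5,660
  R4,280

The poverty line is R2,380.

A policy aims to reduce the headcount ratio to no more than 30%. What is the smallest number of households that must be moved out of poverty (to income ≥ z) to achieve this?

3

Currently q = 5 of N = 8 are below the line (H = 0.625).
A headcount ratio of at most 30% allows at most ⌊0.30 × 8⌋ = 2 poor households.
So at least 5 − 2 = 3 must be lifted.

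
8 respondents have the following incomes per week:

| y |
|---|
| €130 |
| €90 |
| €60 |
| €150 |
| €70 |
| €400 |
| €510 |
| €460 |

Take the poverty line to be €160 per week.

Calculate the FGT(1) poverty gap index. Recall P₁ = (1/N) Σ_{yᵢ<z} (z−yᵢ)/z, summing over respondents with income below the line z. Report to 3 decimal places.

0.234

Poor units: €60, €70, €90, €130, €150 (q = 5 of N = 8).
Relative gaps: (160−60)/160 = 0.6250; (160−70)/160 = 0.5625; (160−90)/160 = 0.4375; (160−130)/160 = 0.1875; (160−150)/160 = 0.0625.
Σ = 1.875000. Dividing by the full population N = 8 gives P₁ = 0.234.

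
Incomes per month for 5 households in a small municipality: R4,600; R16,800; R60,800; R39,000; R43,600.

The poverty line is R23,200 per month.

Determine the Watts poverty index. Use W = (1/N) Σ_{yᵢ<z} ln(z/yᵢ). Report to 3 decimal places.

Incomes under z: R4,600, R16,800 (q = 2 of N = 5).
Log shortfalls: ln(23200/4600) = 1.6181; ln(23200/16800) = 0.3228.
W = 1.940869 / 5 = 0.388.

0.388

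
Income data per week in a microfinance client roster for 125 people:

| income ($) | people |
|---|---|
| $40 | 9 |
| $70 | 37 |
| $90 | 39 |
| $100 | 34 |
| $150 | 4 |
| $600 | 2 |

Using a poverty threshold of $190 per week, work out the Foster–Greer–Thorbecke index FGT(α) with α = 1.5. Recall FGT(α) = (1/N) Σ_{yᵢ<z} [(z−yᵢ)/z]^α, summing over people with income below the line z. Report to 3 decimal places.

Incomes under z: 9×$40, 37×$70, 39×$90, 34×$100, 4×$150 (q = 123 of N = 125).
Gap ratios (z−y)/z: (190−40)/190 = 0.7895 (×9); (190−70)/190 = 0.6316 (×37); (190−90)/190 = 0.5263 (×39); (190−100)/190 = 0.4737 (×34); (190−150)/190 = 0.2105 (×4).
Raised to α = 1.5: 0.70147 (×9); 0.50193 (×37); 0.38183 (×39); 0.32601 (×34); 0.09660 (×4).
Sum = 51.246671; FGT(1.5) = 51.246671 / 125 = 0.410.

0.410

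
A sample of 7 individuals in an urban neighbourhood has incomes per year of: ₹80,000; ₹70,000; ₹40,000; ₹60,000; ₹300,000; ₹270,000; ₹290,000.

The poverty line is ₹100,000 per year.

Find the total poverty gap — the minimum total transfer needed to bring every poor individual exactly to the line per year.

₹150,000

Incomes under z: ₹40,000, ₹60,000, ₹70,000, ₹80,000 (q = 4 of N = 7).
Individual gaps: 100000−40000 = 60000; 100000−60000 = 40000; 100000−70000 = 30000; 100000−80000 = 20000.
Aggregate gap = ₹150,000.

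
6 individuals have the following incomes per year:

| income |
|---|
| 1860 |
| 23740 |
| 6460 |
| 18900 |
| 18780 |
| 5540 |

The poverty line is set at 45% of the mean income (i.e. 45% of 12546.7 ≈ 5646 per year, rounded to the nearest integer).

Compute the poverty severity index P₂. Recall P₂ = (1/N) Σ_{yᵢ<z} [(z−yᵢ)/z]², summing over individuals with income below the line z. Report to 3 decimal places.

0.075

Below z: 1860, 5540 (q = 2 of N = 6).
Shortfall ratios: (5646−1860)/5646 = 0.6706; (5646−5540)/5646 = 0.0188.
Squared: 0.4497; 0.0004.
Sum = 0.450008; P₂ = 0.450008 / 6 = 0.075.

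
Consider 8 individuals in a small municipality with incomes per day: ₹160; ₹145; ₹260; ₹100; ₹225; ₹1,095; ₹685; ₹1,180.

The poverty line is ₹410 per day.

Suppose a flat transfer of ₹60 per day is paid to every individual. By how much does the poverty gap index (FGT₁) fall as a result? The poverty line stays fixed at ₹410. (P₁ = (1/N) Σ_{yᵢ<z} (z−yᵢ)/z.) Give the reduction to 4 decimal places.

0.0915

Before: below the line — ₹100, ₹145, ₹160, ₹225, ₹260; poverty gap index (FGT₁) = 0.353659.
After the ₹60 transfer: below the line — ₹160, ₹205, ₹220, ₹285, ₹320; poverty gap index (FGT₁) = 0.262195.
Reduction = 0.353659 − 0.262195 = 0.0915.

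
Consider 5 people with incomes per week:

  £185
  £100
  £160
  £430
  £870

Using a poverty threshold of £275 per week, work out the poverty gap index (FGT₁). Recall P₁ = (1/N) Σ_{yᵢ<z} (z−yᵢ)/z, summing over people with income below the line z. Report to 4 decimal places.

0.2764

Below the line: £100, £160, £185 (q = 3 of N = 5).
Relative gaps: (275−100)/275 = 0.6364; (275−160)/275 = 0.4182; (275−185)/275 = 0.3273.
Sum of shortfalls = 1.381818; P₁ averages over all N: 1.381818 / 5 = 0.2764.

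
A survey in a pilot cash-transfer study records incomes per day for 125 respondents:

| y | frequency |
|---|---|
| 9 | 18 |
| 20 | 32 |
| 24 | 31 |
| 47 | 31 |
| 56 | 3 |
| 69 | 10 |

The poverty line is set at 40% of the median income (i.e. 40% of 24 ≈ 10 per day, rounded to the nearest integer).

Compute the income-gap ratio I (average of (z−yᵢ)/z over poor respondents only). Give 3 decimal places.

Below the line: 18×9 (q = 18 of N = 125).
Shortfall ratios (z−y)/z: 0.1000 (×18); sum = 1.800000.
I averages over the q = 18 poor units only: 1.800000 / 18 = 0.100.

0.100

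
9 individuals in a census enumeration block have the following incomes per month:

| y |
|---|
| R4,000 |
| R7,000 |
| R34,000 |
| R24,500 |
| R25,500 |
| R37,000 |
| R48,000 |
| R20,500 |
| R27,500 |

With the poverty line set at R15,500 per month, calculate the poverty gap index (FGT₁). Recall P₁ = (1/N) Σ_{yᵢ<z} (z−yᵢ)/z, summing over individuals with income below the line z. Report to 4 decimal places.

0.1434

Below z: R4,000, R7,000 (q = 2 of N = 9).
Relative gaps: (15500−4000)/15500 = 0.7419; (15500−7000)/15500 = 0.5484.
Σ = 1.290323. Dividing by the full population N = 9 gives P₁ = 0.1434.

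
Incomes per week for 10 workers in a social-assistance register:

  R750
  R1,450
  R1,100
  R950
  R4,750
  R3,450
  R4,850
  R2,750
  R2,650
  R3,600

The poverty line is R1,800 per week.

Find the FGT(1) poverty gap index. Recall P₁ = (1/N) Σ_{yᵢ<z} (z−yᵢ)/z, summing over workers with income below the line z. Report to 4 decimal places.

0.1639

Incomes under z: R750, R950, R1,100, R1,450 (q = 4 of N = 10).
Normalized shortfalls: (1800−750)/1800 = 0.5833; (1800−950)/1800 = 0.4722; (1800−1100)/1800 = 0.3889; (1800−1450)/1800 = 0.1944.
Σ = 1.638889. Dividing by the full population N = 10 gives P₁ = 0.1639.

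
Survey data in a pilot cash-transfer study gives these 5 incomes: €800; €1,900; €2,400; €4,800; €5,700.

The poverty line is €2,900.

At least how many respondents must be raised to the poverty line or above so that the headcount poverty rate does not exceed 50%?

1

3 of the 5 respondents are poor, so H = 3/5 = 0.600.
A headcount ratio of at most 50% allows at most ⌊0.50 × 5⌋ = 2 poor respondents.
So at least 3 − 2 = 1 must be lifted.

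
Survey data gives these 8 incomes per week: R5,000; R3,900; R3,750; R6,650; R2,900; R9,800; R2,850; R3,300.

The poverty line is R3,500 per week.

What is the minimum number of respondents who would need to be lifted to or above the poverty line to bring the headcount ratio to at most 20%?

2

3 of the 8 respondents are poor, so H = 3/8 = 0.375.
A headcount ratio of at most 20% allows at most ⌊0.20 × 8⌋ = 1 poor respondents.
So at least 3 − 1 = 2 must be lifted.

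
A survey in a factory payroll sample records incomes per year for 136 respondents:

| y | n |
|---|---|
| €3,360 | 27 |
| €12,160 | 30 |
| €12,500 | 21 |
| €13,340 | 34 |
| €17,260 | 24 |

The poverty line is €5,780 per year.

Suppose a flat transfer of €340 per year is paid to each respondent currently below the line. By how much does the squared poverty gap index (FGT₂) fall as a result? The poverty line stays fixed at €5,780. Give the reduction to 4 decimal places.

Before: below the line — 27×€3,360; squared poverty gap index (FGT₂) = 0.034802.
After the €340 transfer: below the line — 27×€3,700; squared poverty gap index (FGT₂) = 0.025710.
Reduction = 0.034802 − 0.025710 = 0.0091.

0.0091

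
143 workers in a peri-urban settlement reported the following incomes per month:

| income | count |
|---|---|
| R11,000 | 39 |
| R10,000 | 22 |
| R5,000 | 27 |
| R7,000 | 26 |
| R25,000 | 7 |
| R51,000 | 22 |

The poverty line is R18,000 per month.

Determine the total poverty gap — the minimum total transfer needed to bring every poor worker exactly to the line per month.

Below z: 27×R5,000, 26×R7,000, 22×R10,000, 39×R11,000 (q = 114 of N = 143).
Individual gaps: 27×(18000−5000) = 351000; 26×(18000−7000) = 286000; 22×(18000−10000) = 176000; 39×(18000−11000) = 273000.
Aggregate gap = R1,086,000.

R1,086,000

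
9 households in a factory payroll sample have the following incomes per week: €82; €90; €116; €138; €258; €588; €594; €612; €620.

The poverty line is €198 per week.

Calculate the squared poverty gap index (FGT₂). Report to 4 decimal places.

0.1005

Incomes under z: €82, €90, €116, €138 (q = 4 of N = 9).
Relative gaps: (198−82)/198 = 0.5859; (198−90)/198 = 0.5455; (198−116)/198 = 0.4141; (198−138)/198 = 0.3030.
Squared: 0.3432; 0.2975; 0.1715; 0.0918.
Sum = 0.904091; P₂ = 0.904091 / 9 = 0.1005.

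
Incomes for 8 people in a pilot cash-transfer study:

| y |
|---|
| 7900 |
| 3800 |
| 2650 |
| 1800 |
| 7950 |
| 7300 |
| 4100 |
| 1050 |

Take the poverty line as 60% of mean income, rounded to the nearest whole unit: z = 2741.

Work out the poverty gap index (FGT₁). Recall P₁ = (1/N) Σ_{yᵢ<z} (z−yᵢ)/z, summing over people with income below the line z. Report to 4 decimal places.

0.1242

Incomes under z: 1050, 1800, 2650 (q = 3 of N = 8).
Normalized shortfalls: (2741−1050)/2741 = 0.6169; (2741−1800)/2741 = 0.3433; (2741−2650)/2741 = 0.0332.
Sum of shortfalls = 0.993433; P₁ averages over all N: 0.993433 / 8 = 0.1242.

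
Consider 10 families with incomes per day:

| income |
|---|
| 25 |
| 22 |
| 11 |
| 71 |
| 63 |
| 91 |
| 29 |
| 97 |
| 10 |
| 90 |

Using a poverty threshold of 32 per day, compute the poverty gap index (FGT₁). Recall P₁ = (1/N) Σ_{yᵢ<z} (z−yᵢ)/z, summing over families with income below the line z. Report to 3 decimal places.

Poor units: 10, 11, 22, 25, 29 (q = 5 of N = 10).
Shortfall ratios: (32−10)/32 = 0.6875; (32−11)/32 = 0.6562; (32−22)/32 = 0.3125; (32−25)/32 = 0.2188; (32−29)/32 = 0.0938.
Sum of shortfalls = 1.968750; P₁ averages over all N: 1.968750 / 10 = 0.197.

0.197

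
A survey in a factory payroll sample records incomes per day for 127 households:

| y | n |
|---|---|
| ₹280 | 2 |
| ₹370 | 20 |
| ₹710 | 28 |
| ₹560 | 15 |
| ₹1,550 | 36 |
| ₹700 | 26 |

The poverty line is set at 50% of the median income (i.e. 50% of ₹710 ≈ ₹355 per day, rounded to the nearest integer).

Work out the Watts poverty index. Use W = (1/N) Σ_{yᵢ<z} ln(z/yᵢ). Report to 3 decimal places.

0.004

Below z: 2×₹280 (q = 2 of N = 127).
Log gaps: ln(355/280) = 0.2373 (×2).
W = 0.474656 / 127 = 0.004.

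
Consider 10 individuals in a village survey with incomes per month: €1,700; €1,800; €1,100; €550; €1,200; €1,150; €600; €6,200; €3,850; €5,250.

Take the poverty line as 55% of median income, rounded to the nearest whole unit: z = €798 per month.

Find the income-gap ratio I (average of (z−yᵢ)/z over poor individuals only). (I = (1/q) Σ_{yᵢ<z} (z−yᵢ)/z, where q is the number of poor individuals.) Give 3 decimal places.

0.279

Poor units: €550, €600 (q = 2 of N = 10).
Shortfall ratios (z−y)/z: 0.3108, 0.2481; sum = 0.558897.
I averages over the q = 2 poor units only: 0.558897 / 2 = 0.279.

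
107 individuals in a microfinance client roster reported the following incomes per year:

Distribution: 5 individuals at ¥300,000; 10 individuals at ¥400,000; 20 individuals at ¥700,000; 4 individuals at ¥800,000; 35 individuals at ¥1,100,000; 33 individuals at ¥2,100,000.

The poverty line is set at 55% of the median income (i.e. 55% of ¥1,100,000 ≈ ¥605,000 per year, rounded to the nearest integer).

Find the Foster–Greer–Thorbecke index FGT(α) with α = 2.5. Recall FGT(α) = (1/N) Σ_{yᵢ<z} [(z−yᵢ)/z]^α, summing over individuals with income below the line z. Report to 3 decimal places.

Poor units: 5×¥300,000, 10×¥400,000 (q = 15 of N = 107).
Relative gaps: (605000−300000)/605000 = 0.5041 (×5); (605000−400000)/605000 = 0.3388 (×10).
Raised to α = 2.5: 0.18045 (×5); 0.06683 (×10).
Sum = 1.570597; FGT(2.5) = 1.570597 / 107 = 0.015.

0.015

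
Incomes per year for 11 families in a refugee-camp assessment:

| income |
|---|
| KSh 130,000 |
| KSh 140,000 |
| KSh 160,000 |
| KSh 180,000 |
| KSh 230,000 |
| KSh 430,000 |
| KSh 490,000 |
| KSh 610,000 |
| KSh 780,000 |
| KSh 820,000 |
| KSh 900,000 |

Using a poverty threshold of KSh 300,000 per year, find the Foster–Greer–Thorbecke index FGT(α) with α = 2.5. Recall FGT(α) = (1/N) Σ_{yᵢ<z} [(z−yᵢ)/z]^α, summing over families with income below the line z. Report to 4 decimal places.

0.0660

Below the line: KSh 130,000, KSh 140,000, KSh 160,000, KSh 180,000, KSh 230,000 (q = 5 of N = 11).
Normalized shortfalls: (300000−130000)/300000 = 0.5667; (300000−140000)/300000 = 0.5333; (300000−160000)/300000 = 0.4667; (300000−180000)/300000 = 0.4000; (300000−230000)/300000 = 0.2333.
Raised to α = 2.5: 0.24172; 0.20773; 0.14877; 0.10119; 0.02630.
Sum = 0.725715; FGT(2.5) = 0.725715 / 11 = 0.0660.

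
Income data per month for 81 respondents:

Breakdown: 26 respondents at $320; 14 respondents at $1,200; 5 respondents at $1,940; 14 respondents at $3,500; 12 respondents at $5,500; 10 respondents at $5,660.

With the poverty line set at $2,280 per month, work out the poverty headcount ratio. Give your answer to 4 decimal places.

45 of the 81 respondents have income below $2,280.
H = 45/81 = 0.5556.

0.5556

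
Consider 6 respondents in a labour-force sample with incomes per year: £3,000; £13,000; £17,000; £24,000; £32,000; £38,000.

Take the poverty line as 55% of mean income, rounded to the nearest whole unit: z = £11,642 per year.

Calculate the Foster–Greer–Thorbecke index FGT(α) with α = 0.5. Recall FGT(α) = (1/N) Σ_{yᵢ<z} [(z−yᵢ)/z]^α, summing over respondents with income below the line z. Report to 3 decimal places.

Incomes under z: £3,000 (q = 1 of N = 6).
Normalized shortfalls: (11642−3000)/11642 = 0.7423.
Raised to α = 0.5: 0.86158.
Sum = 0.861575; FGT(0.5) = 0.861575 / 6 = 0.144.

0.144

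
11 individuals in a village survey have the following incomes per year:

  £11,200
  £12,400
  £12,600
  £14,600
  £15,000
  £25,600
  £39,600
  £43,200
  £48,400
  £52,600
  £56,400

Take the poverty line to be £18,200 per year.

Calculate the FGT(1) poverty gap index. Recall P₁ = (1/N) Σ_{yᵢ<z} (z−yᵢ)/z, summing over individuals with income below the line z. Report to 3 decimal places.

0.126

Below the line: £11,200, £12,400, £12,600, £14,600, £15,000 (q = 5 of N = 11).
Relative gaps: (18200−11200)/18200 = 0.3846; (18200−12400)/18200 = 0.3187; (18200−12600)/18200 = 0.3077; (18200−14600)/18200 = 0.1978; (18200−15000)/18200 = 0.1758.
Σ = 1.384615. Dividing by the full population N = 11 gives P₁ = 0.126.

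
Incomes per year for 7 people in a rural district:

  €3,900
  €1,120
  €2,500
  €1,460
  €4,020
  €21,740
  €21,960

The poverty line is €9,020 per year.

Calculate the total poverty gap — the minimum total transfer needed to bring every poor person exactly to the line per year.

€32,100

Below the line: €1,120, €1,460, €2,500, €3,900, €4,020 (q = 5 of N = 7).
Individual gaps: 9020−1120 = 7900; 9020−1460 = 7560; 9020−2500 = 6520; 9020−3900 = 5120; 9020−4020 = 5000.
Aggregate gap = €32,100.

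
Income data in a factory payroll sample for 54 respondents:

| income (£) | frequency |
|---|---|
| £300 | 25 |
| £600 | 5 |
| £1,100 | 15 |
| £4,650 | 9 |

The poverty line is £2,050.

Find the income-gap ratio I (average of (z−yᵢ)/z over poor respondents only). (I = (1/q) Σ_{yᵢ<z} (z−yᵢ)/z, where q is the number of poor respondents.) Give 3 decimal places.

0.707

Incomes under z: 25×£300, 5×£600, 15×£1,100 (q = 45 of N = 54).
Shortfall ratios (z−y)/z: 0.8537 (×25), 0.7073 (×5), 0.4634 (×15); sum = 31.829268.
I averages over the q = 45 poor units only: 31.829268 / 45 = 0.707.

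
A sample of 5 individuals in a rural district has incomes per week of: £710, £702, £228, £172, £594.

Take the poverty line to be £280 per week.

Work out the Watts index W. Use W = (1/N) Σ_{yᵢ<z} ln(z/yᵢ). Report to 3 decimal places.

0.139

Below the line: £172, £228 (q = 2 of N = 5).
ln(z/y) terms: ln(280/172) = 0.4873; ln(280/228) = 0.2054.
W = 0.692739 / 5 = 0.139.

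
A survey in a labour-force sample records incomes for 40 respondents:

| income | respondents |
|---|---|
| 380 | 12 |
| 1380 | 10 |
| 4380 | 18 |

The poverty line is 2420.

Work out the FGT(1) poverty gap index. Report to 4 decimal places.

Below z: 12×380, 10×1380 (q = 22 of N = 40).
Gap ratios (z−y)/z: (2420−380)/2420 = 0.8430 (×12); (2420−1380)/2420 = 0.4298 (×10).
Sum of shortfalls = 14.413223; P₁ averages over all N: 14.413223 / 40 = 0.3603.

0.3603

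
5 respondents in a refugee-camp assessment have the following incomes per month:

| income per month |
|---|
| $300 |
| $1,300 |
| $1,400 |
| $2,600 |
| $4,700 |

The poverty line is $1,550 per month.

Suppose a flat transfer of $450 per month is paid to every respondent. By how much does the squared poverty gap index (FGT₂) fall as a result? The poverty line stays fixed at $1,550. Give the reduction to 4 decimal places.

0.0839

Before: below the line — $300, $1,300, $1,400; squared poverty gap index (FGT₂) = 0.137149.
After the $450 transfer: below the line — $750; squared poverty gap index (FGT₂) = 0.053278.
Reduction = 0.137149 − 0.053278 = 0.0839.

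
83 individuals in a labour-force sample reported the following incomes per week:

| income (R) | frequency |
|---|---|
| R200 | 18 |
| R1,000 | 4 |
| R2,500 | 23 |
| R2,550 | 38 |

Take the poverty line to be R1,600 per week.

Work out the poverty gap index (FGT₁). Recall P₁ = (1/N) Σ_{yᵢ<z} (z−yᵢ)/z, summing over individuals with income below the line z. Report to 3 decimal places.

Below the line: 18×R200, 4×R1,000 (q = 22 of N = 83).
Normalized shortfalls: (1600−200)/1600 = 0.8750 (×18); (1600−1000)/1600 = 0.3750 (×4).
Σ = 17.250000. Dividing by the full population N = 83 gives P₁ = 0.208.

0.208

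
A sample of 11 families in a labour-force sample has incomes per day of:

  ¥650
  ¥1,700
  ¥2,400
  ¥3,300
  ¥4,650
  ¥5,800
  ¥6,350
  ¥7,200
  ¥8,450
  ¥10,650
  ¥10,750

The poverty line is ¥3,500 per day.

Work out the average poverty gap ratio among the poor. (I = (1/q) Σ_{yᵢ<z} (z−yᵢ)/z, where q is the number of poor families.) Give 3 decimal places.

0.425

Below the line: ¥650, ¥1,700, ¥2,400, ¥3,300 (q = 4 of N = 11).
Relative gaps: 0.8143, 0.5143, 0.3143, 0.0571; sum = 1.700000.
The income-gap ratio divides by q (the poor only): 1.700000 / 4 = 0.425.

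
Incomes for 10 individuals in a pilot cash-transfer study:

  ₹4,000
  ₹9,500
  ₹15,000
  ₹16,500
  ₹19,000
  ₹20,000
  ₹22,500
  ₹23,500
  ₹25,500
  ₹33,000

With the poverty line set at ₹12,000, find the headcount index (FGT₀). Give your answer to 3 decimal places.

2 of the 10 individuals have income below ₹12,000.
H = 2/10 = 0.200.

0.200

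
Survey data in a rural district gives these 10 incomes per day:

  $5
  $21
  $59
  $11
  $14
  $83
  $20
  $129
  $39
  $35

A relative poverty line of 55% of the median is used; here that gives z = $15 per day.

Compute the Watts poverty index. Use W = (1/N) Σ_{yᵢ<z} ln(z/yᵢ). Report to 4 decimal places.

Below the line: $5, $11, $14 (q = 3 of N = 10).
Log gaps: ln(15/5) = 1.0986; ln(15/11) = 0.3102; ln(15/14) = 0.0690.
W = 1.477760 / 10 = 0.1478.

0.1478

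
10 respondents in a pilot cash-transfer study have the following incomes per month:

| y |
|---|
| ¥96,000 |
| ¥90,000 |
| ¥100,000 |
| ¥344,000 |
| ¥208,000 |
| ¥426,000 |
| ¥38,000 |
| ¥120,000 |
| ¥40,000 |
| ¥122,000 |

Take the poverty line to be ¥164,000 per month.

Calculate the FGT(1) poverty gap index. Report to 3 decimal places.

Below z: ¥38,000, ¥40,000, ¥90,000, ¥96,000, ¥100,000, ¥120,000, ¥122,000 (q = 7 of N = 10).
Shortfall ratios: (164000−38000)/164000 = 0.7683; (164000−40000)/164000 = 0.7561; (164000−90000)/164000 = 0.4512; (164000−96000)/164000 = 0.4146; (164000−100000)/164000 = 0.3902; (164000−120000)/164000 = 0.2683; (164000−122000)/164000 = 0.2561.
Sum of shortfalls = 3.304878; P₁ averages over all N: 3.304878 / 10 = 0.330.

0.330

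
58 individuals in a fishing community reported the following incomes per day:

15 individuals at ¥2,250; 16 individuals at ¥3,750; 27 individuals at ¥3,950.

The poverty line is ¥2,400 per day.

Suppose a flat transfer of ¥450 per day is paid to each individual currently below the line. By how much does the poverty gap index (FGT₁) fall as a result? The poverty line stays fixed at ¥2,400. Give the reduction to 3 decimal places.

Before: below the line — 15×¥2,250; poverty gap index (FGT₁) = 0.01616.
After the ¥450 transfer: below the line — none; poverty gap index (FGT₁) = 0.00000.
Reduction = 0.01616 − 0.00000 = 0.016.

0.016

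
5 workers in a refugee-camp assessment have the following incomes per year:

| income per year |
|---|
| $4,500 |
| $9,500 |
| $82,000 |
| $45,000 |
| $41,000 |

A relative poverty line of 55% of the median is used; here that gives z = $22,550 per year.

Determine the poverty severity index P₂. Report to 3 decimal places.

0.195

Below z: $4,500, $9,500 (q = 2 of N = 5).
Relative gaps: (22550−4500)/22550 = 0.8004; (22550−9500)/22550 = 0.5787.
Squared: 0.6407; 0.3349.
Sum = 0.975620; P₂ = 0.975620 / 5 = 0.195.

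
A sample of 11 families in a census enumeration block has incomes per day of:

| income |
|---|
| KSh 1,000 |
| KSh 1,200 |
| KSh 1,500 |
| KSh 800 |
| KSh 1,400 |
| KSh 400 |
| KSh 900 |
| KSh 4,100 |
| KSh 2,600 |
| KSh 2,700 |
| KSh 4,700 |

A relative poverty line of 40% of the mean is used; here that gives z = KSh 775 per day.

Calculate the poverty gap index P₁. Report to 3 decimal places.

0.044

Below the line: KSh 400 (q = 1 of N = 11).
Normalized shortfalls: (775−400)/775 = 0.4839.
Σ = 0.483871. Dividing by the full population N = 11 gives P₁ = 0.044.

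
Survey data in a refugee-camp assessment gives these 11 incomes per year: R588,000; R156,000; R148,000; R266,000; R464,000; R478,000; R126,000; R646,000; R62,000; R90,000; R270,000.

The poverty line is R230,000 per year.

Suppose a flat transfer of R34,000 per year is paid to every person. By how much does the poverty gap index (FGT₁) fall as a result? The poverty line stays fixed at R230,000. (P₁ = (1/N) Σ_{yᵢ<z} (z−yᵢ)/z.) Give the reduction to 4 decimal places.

0.0672

Before: below the line — R62,000, R90,000, R126,000, R148,000, R156,000; poverty gap index (FGT₁) = 0.224506.
After the R34,000 transfer: below the line — R96,000, R124,000, R160,000, R182,000, R190,000; poverty gap index (FGT₁) = 0.157312.
Reduction = 0.224506 − 0.157312 = 0.0672.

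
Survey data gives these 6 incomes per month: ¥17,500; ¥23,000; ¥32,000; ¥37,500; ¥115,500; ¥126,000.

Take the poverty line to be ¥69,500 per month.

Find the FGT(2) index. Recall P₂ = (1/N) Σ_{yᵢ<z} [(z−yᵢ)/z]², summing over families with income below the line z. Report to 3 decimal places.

0.252

Poor units: ¥17,500, ¥23,000, ¥32,000, ¥37,500 (q = 4 of N = 6).
Gap ratios (z−y)/z: (69500−17500)/69500 = 0.7482; (69500−23000)/69500 = 0.6691; (69500−32000)/69500 = 0.5396; (69500−37500)/69500 = 0.4604.
Squared: 0.5598; 0.4476; 0.2911; 0.2120.
Sum = 1.510584; P₂ = 1.510584 / 6 = 0.252.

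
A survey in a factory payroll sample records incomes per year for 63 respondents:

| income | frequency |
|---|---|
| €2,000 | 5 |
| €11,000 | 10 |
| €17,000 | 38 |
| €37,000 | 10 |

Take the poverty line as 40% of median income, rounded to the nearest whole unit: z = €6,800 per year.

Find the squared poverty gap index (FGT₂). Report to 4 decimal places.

0.0395

Poor units: 5×€2,000 (q = 5 of N = 63).
Gap ratios (z−y)/z: (6800−2000)/6800 = 0.7059 (×5).
Squared: 0.4983 (×5).
Sum = 2.491349; P₂ = 2.491349 / 63 = 0.0395.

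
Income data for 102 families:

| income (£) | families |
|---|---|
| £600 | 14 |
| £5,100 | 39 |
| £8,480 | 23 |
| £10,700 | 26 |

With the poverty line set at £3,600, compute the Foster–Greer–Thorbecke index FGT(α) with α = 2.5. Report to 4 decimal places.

Below the line: 14×£600 (q = 14 of N = 102).
Normalized shortfalls: (3600−600)/3600 = 0.8333 (×14).
Raised to α = 2.5: 0.63394 (×14).
Sum = 8.875134; FGT(2.5) = 8.875134 / 102 = 0.0870.

0.0870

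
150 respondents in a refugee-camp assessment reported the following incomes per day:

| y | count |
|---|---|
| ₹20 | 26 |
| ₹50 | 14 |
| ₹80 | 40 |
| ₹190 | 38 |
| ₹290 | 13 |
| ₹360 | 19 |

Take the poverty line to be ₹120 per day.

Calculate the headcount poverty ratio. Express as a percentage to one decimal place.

80 of the 150 respondents have income below ₹120.
H = 80/150 = 53.3%.

53.3%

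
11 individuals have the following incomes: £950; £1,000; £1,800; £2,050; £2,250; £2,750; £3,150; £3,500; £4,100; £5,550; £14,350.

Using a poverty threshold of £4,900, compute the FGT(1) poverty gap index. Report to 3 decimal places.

0.418

Incomes under z: £950, £1,000, £1,800, £2,050, £2,250, £2,750, £3,150, £3,500, £4,100 (q = 9 of N = 11).
Gap ratios (z−y)/z: (4900−950)/4900 = 0.8061; (4900−1000)/4900 = 0.7959; (4900−1800)/4900 = 0.6327; (4900−2050)/4900 = 0.5816; (4900−2250)/4900 = 0.5408; (4900−2750)/4900 = 0.4388; (4900−3150)/4900 = 0.3571; (4900−3500)/4900 = 0.2857; (4900−4100)/4900 = 0.1633.
Sum of shortfalls = 4.602041; P₁ averages over all N: 4.602041 / 11 = 0.418.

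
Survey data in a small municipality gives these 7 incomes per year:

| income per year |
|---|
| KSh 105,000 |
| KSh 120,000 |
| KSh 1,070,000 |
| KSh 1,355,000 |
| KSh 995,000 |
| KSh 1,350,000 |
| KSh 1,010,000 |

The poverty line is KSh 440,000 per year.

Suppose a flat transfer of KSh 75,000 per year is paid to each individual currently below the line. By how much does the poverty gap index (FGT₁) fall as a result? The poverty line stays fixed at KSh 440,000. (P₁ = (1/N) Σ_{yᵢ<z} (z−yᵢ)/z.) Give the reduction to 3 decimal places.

Before: below the line — KSh 105,000, KSh 120,000; poverty gap index (FGT₁) = 0.21266.
After the KSh 75,000 transfer: below the line — KSh 180,000, KSh 195,000; poverty gap index (FGT₁) = 0.16396.
Reduction = 0.21266 − 0.16396 = 0.049.

0.049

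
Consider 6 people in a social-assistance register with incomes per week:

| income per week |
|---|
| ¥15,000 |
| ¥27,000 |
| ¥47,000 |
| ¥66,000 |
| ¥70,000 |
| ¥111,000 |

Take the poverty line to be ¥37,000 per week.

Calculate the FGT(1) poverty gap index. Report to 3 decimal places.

Poor units: ¥15,000, ¥27,000 (q = 2 of N = 6).
Gap ratios (z−y)/z: (37000−15000)/37000 = 0.5946; (37000−27000)/37000 = 0.2703.
Σ = 0.864865. Dividing by the full population N = 6 gives P₁ = 0.144.

0.144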